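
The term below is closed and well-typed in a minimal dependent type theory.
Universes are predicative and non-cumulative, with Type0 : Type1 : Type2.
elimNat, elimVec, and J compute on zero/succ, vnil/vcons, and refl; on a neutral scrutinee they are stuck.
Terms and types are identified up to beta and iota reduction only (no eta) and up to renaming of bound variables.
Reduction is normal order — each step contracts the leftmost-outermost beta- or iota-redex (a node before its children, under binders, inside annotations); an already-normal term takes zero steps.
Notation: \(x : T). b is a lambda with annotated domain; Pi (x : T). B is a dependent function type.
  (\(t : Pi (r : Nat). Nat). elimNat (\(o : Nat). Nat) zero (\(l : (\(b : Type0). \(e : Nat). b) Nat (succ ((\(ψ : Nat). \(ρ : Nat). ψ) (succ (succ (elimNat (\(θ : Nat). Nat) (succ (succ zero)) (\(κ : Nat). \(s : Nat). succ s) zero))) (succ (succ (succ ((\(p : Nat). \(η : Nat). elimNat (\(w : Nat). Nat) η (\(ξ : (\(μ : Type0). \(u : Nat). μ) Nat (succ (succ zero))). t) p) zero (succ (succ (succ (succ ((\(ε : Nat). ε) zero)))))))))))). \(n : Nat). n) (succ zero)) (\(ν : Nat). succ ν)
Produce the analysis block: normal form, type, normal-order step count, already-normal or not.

normal form:
  zero
inferred type:
  Nat
steps to reach normal form (normal order): 5
started in normal form: no
first redex: a beta-redex


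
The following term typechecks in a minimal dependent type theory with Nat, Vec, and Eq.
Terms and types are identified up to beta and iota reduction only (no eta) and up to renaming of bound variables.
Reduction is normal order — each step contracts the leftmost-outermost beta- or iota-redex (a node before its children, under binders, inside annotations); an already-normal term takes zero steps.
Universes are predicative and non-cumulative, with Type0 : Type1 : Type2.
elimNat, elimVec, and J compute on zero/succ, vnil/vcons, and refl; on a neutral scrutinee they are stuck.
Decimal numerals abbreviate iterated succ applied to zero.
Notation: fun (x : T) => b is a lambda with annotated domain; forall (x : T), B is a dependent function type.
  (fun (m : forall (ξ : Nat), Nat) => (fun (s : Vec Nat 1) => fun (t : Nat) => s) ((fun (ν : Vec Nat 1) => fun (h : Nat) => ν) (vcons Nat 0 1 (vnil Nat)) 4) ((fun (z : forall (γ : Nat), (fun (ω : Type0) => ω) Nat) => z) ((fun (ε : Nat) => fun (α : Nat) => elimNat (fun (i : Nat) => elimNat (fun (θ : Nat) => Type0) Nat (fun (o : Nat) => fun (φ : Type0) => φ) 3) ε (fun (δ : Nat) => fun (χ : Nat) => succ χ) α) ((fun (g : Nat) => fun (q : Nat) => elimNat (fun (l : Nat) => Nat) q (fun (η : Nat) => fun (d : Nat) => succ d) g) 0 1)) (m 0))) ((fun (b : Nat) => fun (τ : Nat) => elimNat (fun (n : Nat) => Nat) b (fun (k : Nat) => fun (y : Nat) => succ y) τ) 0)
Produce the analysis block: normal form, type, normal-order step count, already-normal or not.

reduced normal form:
  vcons Nat 0 1 (vnil Nat)
type:
  Vec Nat 1
steps to reach normal form (normal order): 5
term was already normal: no
first redex: a beta-redex


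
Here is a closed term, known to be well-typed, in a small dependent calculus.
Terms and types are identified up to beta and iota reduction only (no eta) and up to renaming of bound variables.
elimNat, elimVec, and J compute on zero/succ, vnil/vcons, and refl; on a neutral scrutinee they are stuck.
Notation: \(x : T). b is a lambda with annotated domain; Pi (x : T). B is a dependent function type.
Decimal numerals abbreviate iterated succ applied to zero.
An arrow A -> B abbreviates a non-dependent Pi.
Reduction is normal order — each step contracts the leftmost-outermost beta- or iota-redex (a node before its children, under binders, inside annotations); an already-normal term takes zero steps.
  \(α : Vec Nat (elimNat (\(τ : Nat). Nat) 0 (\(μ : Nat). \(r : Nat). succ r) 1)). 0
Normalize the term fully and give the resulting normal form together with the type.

normal form:
  \(α : Vec Nat 1). 0
type:
  Vec Nat 1 -> Nat
observation: the term reaches its normal form after 4 normal-order steps.


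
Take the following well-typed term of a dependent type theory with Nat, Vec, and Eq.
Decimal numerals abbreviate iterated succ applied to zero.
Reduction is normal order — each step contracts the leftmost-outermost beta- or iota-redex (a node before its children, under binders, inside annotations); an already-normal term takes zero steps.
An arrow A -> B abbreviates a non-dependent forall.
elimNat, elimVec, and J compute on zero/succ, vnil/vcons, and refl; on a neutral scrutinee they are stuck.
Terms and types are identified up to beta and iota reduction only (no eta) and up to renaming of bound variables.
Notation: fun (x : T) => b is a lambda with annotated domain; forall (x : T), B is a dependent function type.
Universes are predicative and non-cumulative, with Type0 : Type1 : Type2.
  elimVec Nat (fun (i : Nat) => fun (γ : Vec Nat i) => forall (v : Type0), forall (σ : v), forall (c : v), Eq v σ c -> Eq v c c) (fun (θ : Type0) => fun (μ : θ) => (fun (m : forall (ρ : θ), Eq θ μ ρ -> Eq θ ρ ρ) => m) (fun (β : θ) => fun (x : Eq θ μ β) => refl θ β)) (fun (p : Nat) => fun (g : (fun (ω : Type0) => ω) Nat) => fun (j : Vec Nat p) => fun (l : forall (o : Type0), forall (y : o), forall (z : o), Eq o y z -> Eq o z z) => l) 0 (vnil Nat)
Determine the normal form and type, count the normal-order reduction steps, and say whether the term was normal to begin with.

normal form:
  fun (i : Type0) => fun (γ : i) => fun (v : i) => fun (σ : Eq i γ v) => refl i v
inferred type:
  forall (i : Type0), forall (γ : i), forall (v : i), Eq i γ v -> Eq i v v
normal-order step count: 2
already normal: no
first contracted redex: an elimVec iota-redex


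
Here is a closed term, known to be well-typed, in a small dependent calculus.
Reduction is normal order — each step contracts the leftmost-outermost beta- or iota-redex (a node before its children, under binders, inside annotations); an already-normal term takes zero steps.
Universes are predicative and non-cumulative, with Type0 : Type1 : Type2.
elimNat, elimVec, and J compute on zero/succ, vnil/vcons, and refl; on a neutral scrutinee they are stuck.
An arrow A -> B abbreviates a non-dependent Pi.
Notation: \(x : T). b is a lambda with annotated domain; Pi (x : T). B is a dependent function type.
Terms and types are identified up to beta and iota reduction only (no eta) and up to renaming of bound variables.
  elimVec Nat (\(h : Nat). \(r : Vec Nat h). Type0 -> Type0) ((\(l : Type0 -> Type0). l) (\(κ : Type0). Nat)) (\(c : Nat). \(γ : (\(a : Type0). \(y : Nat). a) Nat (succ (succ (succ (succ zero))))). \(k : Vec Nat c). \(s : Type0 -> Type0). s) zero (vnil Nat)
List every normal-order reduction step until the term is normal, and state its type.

reduction (normal order):
  elimVec Nat (\(h : Nat). \(r : Vec Nat h). Type0 -> Type0) ((\(l : Type0 -> Type0). l) (\(κ : Type0). Nat)) (\(c : Nat). \(γ : (\(a : Type0). \(y : Nat). a) Nat (succ (succ (succ (succ zero))))). \(k : Vec Nat c). \(s : Type0 -> Type0). s) zero (vnil Nat)
  ~> (\(h : Type0 -> Type0). h) (\(r : Type0). Nat)
  ~> \(h : Type0). Nat
the term's type:
  Type0 -> Type0


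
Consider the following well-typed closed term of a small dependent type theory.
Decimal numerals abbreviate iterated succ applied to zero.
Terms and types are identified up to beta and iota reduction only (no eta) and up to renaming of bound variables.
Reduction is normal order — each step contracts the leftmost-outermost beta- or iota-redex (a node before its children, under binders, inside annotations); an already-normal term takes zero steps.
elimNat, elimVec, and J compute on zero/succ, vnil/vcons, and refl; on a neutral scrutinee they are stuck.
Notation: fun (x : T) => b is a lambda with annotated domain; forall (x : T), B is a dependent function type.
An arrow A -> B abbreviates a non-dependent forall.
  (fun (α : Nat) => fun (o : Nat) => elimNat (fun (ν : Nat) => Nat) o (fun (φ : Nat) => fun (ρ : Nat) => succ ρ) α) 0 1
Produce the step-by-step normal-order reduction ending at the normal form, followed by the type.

normal-order reduction sequence:
  (fun (α : Nat) => fun (o : Nat) => elimNat (fun (ν : Nat) => Nat) o (fun (φ : Nat) => fun (ρ : Nat) => succ ρ) α) 0 1
  ~> (fun (α : Nat) => elimNat (fun (o : Nat) => Nat) α (fun (ν : Nat) => fun (φ : Nat) => succ φ) 0) 1
  ~> elimNat (fun (α : Nat) => Nat) 1 (fun (o : Nat) => fun (ν : Nat) => succ ν) 0
  ~> 1
type:
  Nat


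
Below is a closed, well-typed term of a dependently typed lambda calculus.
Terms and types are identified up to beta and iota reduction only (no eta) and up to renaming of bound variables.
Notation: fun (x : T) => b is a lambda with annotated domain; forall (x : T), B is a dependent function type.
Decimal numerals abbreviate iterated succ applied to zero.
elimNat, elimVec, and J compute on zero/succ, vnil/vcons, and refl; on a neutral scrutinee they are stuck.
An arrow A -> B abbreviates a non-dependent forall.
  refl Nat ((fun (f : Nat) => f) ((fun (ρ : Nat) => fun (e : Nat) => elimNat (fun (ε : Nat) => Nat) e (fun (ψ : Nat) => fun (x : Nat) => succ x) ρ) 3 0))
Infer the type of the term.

the term's type:
  Eq Nat 3 3


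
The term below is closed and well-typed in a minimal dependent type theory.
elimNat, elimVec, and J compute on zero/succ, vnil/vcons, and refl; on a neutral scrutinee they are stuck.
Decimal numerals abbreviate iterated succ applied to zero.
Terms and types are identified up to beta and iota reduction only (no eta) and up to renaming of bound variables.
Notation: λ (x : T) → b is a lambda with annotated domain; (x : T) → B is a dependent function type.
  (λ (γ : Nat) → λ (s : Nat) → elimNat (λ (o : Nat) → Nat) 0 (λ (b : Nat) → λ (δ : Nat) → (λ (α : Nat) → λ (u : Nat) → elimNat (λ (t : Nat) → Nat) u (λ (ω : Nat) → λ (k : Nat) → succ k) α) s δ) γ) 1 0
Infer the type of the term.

type:
  Nat


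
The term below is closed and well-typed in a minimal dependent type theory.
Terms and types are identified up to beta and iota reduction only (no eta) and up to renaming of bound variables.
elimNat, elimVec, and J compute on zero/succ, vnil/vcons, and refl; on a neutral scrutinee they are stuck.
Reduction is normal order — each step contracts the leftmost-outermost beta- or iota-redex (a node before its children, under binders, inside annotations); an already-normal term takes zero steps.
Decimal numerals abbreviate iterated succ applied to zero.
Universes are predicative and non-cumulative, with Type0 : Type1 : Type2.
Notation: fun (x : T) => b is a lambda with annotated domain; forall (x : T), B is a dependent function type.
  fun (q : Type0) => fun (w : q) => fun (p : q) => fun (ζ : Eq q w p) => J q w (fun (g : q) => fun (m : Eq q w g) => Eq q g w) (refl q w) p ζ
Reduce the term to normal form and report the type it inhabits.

resulting normal form:
  fun (q : Type0) => fun (w : q) => fun (p : q) => fun (ζ : Eq q w p) => J q w (fun (g : q) => fun (m : Eq q w g) => Eq q g w) (refl q w) p ζ
the term's type:
  forall (q : Type0), forall (w : q), forall (p : q), forall (ζ : Eq q w p), Eq q p w


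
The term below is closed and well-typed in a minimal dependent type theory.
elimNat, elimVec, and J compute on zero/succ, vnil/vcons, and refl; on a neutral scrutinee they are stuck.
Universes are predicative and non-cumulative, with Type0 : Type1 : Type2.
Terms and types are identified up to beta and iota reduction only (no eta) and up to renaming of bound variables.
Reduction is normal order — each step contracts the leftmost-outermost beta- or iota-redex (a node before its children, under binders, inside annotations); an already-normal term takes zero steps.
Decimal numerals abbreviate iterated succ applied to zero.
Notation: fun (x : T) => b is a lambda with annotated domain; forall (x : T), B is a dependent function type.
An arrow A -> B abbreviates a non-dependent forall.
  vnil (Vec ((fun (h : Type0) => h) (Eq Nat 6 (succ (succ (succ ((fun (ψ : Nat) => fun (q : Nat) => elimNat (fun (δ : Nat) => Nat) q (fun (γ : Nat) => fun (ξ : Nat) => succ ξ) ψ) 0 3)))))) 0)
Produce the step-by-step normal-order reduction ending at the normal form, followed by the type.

reduction (normal order):
  vnil (Vec ((fun (h : Type0) => h) (Eq Nat 6 (succ (succ (succ ((fun (ψ : Nat) => fun (q : Nat) => elimNat (fun (δ : Nat) => Nat) q (fun (γ : Nat) => fun (ξ : Nat) => succ ξ) ψ) 0 3)))))) 0)
  ~> vnil (Vec (Eq Nat 6 (succ (succ (succ ((fun (h : Nat) => fun (ψ : Nat) => elimNat (fun (q : Nat) => Nat) ψ (fun (δ : Nat) => fun (γ : Nat) => succ γ) h) 0 3))))) 0)
  ~> vnil (Vec (Eq Nat 6 (succ (succ (succ ((fun (h : Nat) => elimNat (fun (ψ : Nat) => Nat) h (fun (q : Nat) => fun (δ : Nat) => succ δ) 0) 3))))) 0)
  ~> vnil (Vec (Eq Nat 6 (succ (succ (succ (elimNat (fun (h : Nat) => Nat) 3 (fun (ψ : Nat) => fun (q : Nat) => succ q) 0))))) 0)
  ~> vnil (Vec (Eq Nat 6 6) 0)
type:
  Vec (Vec (Eq Nat 6 6) 0) 0


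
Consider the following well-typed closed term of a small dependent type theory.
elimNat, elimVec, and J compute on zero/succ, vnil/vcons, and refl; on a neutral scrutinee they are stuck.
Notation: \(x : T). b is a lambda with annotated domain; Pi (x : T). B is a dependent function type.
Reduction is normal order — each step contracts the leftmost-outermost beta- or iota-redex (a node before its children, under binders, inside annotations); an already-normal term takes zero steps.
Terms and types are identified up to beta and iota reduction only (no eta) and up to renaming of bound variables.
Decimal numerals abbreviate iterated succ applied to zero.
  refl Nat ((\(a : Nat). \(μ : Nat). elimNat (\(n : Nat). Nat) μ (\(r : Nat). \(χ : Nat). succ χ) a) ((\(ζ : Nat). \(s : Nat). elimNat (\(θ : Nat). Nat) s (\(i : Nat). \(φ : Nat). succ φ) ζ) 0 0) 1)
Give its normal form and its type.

normal form:
  refl Nat 1
the term's type:
  Eq Nat 1 1
observation: 6 normal-order steps separate the term from its normal form.


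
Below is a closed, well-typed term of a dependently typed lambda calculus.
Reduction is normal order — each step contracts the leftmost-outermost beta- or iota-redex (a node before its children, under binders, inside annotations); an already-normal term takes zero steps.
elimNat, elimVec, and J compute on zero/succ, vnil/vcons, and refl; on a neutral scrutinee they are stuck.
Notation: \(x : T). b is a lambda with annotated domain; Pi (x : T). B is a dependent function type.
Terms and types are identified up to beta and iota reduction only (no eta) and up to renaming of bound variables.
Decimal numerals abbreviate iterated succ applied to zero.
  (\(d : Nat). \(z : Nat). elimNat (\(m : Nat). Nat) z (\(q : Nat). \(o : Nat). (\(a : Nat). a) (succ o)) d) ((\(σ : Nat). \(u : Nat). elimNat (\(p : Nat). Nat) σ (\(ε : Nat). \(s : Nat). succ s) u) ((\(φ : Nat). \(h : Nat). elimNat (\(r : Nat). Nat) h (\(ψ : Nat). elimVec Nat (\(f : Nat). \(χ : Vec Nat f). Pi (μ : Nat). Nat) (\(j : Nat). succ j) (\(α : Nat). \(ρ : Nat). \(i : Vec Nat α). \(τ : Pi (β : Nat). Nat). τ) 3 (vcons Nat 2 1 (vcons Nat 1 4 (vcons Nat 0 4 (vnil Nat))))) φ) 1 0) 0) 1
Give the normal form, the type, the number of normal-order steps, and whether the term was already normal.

reduced normal form:
  2
type:
  Nat
normal-order step count: 32
started in normal form: no
first redex: a beta-redex


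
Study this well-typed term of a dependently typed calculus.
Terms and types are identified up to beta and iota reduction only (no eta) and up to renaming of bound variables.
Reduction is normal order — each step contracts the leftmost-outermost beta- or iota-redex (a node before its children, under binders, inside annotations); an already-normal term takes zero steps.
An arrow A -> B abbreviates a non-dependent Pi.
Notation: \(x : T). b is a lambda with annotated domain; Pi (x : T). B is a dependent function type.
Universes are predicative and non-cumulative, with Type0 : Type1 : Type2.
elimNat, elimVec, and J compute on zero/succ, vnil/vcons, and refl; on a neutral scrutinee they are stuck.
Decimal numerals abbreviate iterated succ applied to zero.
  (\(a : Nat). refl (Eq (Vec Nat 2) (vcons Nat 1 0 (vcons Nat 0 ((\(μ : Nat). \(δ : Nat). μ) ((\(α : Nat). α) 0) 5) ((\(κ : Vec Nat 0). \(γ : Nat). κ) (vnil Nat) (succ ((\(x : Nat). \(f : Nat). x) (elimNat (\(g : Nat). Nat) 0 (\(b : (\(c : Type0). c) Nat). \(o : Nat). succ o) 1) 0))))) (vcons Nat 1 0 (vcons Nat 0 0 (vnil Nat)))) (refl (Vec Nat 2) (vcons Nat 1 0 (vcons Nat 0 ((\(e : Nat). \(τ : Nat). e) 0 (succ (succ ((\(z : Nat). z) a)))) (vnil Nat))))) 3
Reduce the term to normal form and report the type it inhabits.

resulting normal form:
  refl (Eq (Vec Nat 2) (vcons Nat 1 0 (vcons Nat 0 0 (vnil Nat))) (vcons Nat 1 0 (vcons Nat 0 0 (vnil Nat)))) (refl (Vec Nat 2) (vcons Nat 1 0 (vcons Nat 0 0 (vnil Nat))))
the term's type:
  Eq (Eq (Vec Nat 2) (vcons Nat 1 0 (vcons Nat 0 0 (vnil Nat))) (vcons Nat 1 0 (vcons Nat 0 0 (vnil Nat)))) (refl (Vec Nat 2) (vcons Nat 1 0 (vcons Nat 0 0 (vnil Nat)))) (refl (Vec Nat 2) (vcons Nat 1 0 (vcons Nat 0 0 (vnil Nat))))


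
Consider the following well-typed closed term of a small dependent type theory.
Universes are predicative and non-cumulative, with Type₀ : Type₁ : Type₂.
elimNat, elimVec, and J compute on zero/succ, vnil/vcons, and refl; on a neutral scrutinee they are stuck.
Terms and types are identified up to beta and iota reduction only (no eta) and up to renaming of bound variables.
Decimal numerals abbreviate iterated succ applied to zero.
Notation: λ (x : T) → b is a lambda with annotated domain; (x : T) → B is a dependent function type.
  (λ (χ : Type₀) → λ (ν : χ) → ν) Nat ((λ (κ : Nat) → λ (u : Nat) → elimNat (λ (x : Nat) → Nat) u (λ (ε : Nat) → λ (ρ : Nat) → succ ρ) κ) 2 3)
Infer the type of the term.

the term's type:
  Nat


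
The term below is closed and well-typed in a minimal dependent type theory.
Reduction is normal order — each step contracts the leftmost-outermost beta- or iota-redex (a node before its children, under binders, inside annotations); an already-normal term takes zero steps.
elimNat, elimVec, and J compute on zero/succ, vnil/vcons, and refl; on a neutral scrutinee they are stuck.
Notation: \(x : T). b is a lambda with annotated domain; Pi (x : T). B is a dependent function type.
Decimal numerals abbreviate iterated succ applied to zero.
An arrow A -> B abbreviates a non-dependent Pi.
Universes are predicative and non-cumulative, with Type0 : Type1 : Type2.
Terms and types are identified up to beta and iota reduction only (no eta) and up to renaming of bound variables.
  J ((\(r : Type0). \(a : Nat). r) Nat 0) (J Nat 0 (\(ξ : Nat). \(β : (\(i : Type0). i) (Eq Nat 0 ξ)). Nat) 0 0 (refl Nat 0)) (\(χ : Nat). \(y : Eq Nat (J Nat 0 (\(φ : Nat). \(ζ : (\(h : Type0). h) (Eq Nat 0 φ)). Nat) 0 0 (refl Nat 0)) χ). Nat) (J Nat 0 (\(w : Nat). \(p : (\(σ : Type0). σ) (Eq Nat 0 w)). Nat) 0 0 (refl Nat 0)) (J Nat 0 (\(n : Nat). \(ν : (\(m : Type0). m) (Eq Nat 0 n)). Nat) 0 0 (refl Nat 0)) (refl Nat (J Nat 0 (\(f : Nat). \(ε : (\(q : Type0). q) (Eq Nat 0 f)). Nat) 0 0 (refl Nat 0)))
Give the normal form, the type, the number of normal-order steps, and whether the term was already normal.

resulting normal form:
  0
inferred type:
  Nat
steps to reach normal form (normal order): 2
started in normal form: no
first redex: a J iota-redex


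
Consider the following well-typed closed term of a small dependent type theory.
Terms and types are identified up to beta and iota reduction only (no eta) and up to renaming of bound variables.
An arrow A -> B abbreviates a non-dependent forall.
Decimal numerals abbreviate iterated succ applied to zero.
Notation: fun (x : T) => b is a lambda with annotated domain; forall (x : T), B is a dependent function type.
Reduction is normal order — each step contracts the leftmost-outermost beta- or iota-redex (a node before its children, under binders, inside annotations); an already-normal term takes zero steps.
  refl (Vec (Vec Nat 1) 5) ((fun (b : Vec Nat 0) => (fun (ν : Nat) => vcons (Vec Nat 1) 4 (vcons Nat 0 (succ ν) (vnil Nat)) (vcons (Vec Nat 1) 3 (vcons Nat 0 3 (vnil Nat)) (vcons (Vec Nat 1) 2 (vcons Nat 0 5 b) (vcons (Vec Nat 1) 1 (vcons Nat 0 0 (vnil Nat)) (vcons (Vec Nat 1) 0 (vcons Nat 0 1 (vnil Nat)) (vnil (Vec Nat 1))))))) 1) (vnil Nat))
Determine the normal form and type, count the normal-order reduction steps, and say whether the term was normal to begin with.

normal form:
  refl (Vec (Vec Nat 1) 5) (vcons (Vec Nat 1) 4 (vcons Nat 0 2 (vnil Nat)) (vcons (Vec Nat 1) 3 (vcons Nat 0 3 (vnil Nat)) (vcons (Vec Nat 1) 2 (vcons Nat 0 5 (vnil Nat)) (vcons (Vec Nat 1) 1 (vcons Nat 0 0 (vnil Nat)) (vcons (Vec Nat 1) 0 (vcons Nat 0 1 (vnil Nat)) (vnil (Vec Nat 1)))))))
type:
  Eq (Vec (Vec Nat 1) 5) (vcons (Vec Nat 1) 4 (vcons Nat 0 2 (vnil Nat)) (vcons (Vec Nat 1) 3 (vcons Nat 0 3 (vnil Nat)) (vcons (Vec Nat 1) 2 (vcons Nat 0 5 (vnil Nat)) (vcons (Vec Nat 1) 1 (vcons Nat 0 0 (vnil Nat)) (vcons (Vec Nat 1) 0 (vcons Nat 0 1 (vnil Nat)) (vnil (Vec Nat 1))))))) (vcons (Vec Nat 1) 4 (vcons Nat 0 2 (vnil Nat)) (vcons (Vec Nat 1) 3 (vcons Nat 0 3 (vnil Nat)) (vcons (Vec Nat 1) 2 (vcons Nat 0 5 (vnil Nat)) (vcons (Vec Nat 1) 1 (vcons Nat 0 0 (vnil Nat)) (vcons (Vec Nat 1) 0 (vcons Nat 0 1 (vnil Nat)) (vnil (Vec Nat 1)))))))
normal-order step count: 2
already normal: no
first redex: a beta-redex


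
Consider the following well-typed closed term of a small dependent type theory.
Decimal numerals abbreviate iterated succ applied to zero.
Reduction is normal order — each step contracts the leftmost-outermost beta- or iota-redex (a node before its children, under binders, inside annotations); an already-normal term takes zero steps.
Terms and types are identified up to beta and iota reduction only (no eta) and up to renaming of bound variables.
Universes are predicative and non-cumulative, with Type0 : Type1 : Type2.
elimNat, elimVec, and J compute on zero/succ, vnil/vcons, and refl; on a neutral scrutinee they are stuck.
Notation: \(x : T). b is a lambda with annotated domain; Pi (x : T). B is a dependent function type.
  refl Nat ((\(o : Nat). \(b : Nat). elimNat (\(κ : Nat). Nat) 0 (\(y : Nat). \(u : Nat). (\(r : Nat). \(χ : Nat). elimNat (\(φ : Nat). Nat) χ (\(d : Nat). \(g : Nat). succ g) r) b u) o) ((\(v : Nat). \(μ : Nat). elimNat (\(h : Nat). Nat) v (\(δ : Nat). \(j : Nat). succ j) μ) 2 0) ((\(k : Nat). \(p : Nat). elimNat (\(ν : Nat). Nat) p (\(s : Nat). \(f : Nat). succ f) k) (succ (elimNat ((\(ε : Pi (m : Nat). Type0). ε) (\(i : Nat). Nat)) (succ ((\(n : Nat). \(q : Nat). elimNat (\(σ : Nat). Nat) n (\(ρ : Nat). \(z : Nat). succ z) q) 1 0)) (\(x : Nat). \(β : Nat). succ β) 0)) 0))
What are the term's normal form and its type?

normal form:
  refl Nat 6
inferred type:
  Eq Nat 6 6
observation: the first redex contracted is a beta-redex; the normal form is reached in 40 normal-order steps.


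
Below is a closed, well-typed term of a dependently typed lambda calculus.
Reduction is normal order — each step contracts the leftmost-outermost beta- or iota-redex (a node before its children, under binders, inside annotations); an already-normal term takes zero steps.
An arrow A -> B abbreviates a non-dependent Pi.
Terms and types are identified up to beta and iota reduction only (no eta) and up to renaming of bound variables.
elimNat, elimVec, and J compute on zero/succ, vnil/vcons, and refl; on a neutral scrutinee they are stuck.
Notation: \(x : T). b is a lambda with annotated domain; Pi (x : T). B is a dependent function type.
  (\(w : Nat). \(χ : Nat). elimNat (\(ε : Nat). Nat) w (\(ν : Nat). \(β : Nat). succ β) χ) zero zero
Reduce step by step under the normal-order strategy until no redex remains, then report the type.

normal-order reduction sequence:
  (\(w : Nat). \(χ : Nat). elimNat (\(ε : Nat). Nat) w (\(ν : Nat). \(β : Nat). succ β) χ) zero zero
  ~> (\(w : Nat). elimNat (\(χ : Nat). Nat) zero (\(ε : Nat). \(ν : Nat). succ ν) w) zero
  ~> elimNat (\(w : Nat). Nat) zero (\(χ : Nat). \(ε : Nat). succ ε) zero
  ~> zero
the term's type:
  Nat


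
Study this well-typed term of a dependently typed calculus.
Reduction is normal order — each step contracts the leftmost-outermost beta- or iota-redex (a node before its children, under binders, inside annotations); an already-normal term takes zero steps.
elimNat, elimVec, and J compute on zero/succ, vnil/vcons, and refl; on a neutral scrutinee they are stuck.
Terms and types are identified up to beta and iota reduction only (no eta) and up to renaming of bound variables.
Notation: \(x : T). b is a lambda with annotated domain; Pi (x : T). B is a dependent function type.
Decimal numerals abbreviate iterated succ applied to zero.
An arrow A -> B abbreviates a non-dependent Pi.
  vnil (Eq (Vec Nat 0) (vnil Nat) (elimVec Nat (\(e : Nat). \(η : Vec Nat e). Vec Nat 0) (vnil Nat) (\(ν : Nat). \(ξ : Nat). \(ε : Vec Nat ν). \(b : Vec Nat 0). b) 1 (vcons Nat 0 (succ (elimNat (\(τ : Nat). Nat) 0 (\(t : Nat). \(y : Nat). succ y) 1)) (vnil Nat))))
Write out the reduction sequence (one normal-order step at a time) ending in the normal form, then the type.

reduction (normal order):
  vnil (Eq (Vec Nat 0) (vnil Nat) (elimVec Nat (\(e : Nat). \(η : Vec Nat e). Vec Nat 0) (vnil Nat) (\(ν : Nat). \(ξ : Nat). \(ε : Vec Nat ν). \(b : Vec Nat 0). b) 1 (vcons Nat 0 (succ (elimNat (\(τ : Nat). Nat) 0 (\(t : Nat). \(y : Nat). succ y) 1)) (vnil Nat))))
  ~> vnil (Eq (Vec Nat 0) (vnil Nat) ((\(e : Nat). \(η : Nat). \(ν : Vec Nat e). \(ξ : Vec Nat 0). ξ) 0 (succ (elimNat (\(ε : Nat). Nat) 0 (\(b : Nat). \(τ : Nat). succ τ) 1)) (vnil Nat) (elimVec Nat (\(t : Nat). \(y : Vec Nat t). Vec Nat 0) (vnil Nat) (\(β : Nat). \(k : Nat). \(θ : Vec Nat β). \(ρ : Vec Nat 0). ρ) 0 (vnil Nat))))
  ~> vnil (Eq (Vec Nat 0) (vnil Nat) ((\(e : Nat). \(η : Vec Nat 0). \(ν : Vec Nat 0). ν) (succ (elimNat (\(ξ : Nat). Nat) 0 (\(ε : Nat). \(b : Nat). succ b) 1)) (vnil Nat) (elimVec Nat (\(τ : Nat). \(t : Vec Nat τ). Vec Nat 0) (vnil Nat) (\(y : Nat). \(β : Nat). \(k : Vec Nat y). \(θ : Vec Nat 0). θ) 0 (vnil Nat))))
  ~> vnil (Eq (Vec Nat 0) (vnil Nat) ((\(e : Vec Nat 0). \(η : Vec Nat 0). η) (vnil Nat) (elimVec Nat (\(ν : Nat). \(ξ : Vec Nat ν). Vec Nat 0) (vnil Nat) (\(ε : Nat). \(b : Nat). \(τ : Vec Nat ε). \(t : Vec Nat 0). t) 0 (vnil Nat))))
  ~> vnil (Eq (Vec Nat 0) (vnil Nat) ((\(e : Vec Nat 0). e) (elimVec Nat (\(η : Nat). \(ν : Vec Nat η). Vec Nat 0) (vnil Nat) (\(ξ : Nat). \(ε : Nat). \(b : Vec Nat ξ). \(τ : Vec Nat 0). τ) 0 (vnil Nat))))
  ~> vnil (Eq (Vec Nat 0) (vnil Nat) (elimVec Nat (\(e : Nat). \(η : Vec Nat e). Vec Nat 0) (vnil Nat) (\(ν : Nat). \(ξ : Nat). \(ε : Vec Nat ν). \(b : Vec Nat 0). b) 0 (vnil Nat)))
  ~> vnil (Eq (Vec Nat 0) (vnil Nat) (vnil Nat))
type:
  Vec (Eq (Vec Nat 0) (vnil Nat) (vnil Nat)) 0


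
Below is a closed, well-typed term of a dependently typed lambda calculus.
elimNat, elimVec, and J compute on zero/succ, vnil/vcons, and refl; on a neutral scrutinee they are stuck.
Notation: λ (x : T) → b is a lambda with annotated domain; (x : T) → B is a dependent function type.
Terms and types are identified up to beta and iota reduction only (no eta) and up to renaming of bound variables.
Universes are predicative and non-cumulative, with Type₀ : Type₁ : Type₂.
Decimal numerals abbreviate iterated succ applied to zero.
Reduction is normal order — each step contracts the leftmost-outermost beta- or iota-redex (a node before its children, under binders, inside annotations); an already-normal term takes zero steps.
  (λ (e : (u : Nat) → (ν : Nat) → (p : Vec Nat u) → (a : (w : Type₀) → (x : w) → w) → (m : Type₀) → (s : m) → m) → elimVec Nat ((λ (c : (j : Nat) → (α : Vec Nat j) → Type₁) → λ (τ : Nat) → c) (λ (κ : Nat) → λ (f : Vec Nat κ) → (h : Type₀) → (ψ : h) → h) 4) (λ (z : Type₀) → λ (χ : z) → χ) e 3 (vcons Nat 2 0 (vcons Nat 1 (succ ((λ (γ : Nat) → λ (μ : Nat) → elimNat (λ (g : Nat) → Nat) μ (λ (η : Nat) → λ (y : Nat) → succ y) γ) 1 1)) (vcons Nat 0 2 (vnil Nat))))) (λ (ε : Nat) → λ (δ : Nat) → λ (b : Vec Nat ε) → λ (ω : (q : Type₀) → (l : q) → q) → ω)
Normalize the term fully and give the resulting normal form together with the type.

reduced normal form:
  λ (e : Type₀) → λ (u : e) → u
inferred type:
  (e : Type₀) → (u : e) → e
observation: reduction starts at a beta-redex, and 17 normal-order steps reach the normal form.


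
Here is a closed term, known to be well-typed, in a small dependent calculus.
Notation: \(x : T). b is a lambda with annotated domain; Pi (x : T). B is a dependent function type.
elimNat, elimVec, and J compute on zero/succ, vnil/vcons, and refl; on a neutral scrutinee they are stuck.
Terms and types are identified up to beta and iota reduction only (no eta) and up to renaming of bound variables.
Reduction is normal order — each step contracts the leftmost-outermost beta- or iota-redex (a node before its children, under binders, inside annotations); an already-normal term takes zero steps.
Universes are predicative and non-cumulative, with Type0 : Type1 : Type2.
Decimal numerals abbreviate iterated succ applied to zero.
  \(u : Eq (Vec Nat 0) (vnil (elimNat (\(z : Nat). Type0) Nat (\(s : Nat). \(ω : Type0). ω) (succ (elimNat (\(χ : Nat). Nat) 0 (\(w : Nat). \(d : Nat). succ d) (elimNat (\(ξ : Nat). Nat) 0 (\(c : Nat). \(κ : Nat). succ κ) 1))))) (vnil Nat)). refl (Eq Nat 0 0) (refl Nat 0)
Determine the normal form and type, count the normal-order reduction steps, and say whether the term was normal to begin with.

resulting normal form:
  \(u : Eq (Vec Nat 0) (vnil Nat) (vnil Nat)). refl (Eq Nat 0 0) (refl Nat 0)
inferred type:
  Pi (u : Eq (Vec Nat 0) (vnil Nat) (vnil Nat)). Eq (Eq Nat 0 0) (refl Nat 0) (refl Nat 0)
reduction steps (normal order): 15
term was already normal: no
first contracted redex: an elimNat iota-redex


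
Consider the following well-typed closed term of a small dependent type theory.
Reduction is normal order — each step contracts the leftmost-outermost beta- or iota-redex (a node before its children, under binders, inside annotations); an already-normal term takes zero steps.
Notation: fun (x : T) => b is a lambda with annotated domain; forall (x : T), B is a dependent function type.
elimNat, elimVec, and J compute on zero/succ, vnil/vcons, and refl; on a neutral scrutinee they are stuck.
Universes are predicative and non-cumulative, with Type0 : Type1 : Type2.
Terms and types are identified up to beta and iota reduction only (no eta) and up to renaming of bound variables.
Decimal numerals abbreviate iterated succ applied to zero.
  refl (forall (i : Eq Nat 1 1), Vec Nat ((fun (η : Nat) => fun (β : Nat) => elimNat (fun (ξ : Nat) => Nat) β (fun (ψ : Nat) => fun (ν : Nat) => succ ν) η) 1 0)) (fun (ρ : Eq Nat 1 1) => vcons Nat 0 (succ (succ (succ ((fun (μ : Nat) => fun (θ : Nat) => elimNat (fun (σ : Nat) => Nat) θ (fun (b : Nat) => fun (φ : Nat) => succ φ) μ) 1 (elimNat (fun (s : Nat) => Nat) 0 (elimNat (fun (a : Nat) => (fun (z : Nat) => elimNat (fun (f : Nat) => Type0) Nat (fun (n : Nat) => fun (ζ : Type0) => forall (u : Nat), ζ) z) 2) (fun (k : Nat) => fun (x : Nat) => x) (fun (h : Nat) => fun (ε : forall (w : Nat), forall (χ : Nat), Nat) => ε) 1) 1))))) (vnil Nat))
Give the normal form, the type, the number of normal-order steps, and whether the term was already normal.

resulting normal form:
  refl (forall (i : Eq Nat 1 1), Vec Nat 1) (fun (η : Eq Nat 1 1) => vcons Nat 0 4 (vnil Nat))
type:
  Eq (forall (i : Eq Nat 1 1), Vec Nat 1) (fun (η : Eq Nat 1 1) => vcons Nat 0 4 (vnil Nat)) (fun (β : Eq Nat 1 1) => vcons Nat 0 4 (vnil Nat))
reduction steps (normal order): 20
term was already normal: no
first contracted redex: a beta-redex


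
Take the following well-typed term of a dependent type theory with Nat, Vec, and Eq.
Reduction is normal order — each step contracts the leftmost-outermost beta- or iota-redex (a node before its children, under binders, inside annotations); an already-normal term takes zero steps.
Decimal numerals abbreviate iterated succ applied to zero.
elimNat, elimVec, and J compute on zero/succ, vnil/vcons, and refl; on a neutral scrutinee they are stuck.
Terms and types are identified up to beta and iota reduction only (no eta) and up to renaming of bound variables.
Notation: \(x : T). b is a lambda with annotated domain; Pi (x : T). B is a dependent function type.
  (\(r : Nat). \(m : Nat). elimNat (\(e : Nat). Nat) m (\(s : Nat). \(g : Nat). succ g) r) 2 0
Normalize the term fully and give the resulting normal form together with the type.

normal form:
  2
the term's type:
  Nat


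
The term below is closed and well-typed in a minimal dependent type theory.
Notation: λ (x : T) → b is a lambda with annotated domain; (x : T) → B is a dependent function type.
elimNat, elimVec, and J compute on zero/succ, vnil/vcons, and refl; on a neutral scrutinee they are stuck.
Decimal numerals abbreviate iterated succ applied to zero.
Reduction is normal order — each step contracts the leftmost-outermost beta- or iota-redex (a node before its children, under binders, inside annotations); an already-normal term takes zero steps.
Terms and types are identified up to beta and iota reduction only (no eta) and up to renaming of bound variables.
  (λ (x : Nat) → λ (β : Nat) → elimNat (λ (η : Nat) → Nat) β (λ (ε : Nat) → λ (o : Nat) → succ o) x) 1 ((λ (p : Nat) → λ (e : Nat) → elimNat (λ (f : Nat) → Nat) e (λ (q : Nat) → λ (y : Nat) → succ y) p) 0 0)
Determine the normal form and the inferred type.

resulting normal form:
  1
the term's type:
  Nat
observation: 9 normal-order steps normalize the term, beginning with a beta-redex.


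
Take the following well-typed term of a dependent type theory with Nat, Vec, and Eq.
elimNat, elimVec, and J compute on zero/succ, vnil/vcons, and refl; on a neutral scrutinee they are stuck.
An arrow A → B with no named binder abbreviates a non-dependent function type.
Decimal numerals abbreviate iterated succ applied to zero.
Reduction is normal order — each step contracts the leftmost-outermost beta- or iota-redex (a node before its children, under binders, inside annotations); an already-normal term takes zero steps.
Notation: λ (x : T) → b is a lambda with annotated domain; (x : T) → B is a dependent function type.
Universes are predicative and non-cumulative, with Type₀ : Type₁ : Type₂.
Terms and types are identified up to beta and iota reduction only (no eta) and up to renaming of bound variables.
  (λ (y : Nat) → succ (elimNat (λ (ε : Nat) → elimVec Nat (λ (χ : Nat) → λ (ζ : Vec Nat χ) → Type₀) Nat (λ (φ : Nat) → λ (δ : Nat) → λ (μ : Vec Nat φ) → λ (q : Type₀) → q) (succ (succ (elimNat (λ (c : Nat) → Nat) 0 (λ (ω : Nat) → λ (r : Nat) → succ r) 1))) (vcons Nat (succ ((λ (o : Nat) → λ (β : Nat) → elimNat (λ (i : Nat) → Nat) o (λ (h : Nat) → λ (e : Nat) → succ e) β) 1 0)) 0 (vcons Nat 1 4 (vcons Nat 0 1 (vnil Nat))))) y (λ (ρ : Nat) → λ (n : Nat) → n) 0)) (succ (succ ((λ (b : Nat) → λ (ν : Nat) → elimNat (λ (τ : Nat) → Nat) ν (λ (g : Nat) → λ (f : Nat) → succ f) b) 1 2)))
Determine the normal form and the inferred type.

resulting normal form:
  6
inferred type:
  Nat
observation: 8 normal-order steps normalize the term, beginning with a beta-redex.


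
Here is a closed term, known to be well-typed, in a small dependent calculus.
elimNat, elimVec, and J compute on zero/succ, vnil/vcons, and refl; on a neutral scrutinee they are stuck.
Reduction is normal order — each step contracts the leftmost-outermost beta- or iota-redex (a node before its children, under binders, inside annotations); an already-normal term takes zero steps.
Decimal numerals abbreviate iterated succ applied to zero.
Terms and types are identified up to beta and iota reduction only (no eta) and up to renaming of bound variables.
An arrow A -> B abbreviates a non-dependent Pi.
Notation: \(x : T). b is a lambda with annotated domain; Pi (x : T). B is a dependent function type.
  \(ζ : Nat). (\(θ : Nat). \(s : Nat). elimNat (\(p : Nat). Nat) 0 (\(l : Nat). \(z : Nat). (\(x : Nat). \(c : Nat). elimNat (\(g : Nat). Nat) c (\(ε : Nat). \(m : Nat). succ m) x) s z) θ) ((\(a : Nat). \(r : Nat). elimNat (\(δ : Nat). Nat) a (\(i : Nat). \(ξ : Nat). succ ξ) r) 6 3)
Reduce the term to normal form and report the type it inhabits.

reduced normal form:
  \(ζ : Nat). \(θ : Nat). elimNat (\(s : Nat). Nat) (elimNat (\(p : Nat). Nat) (elimNat (\(l : Nat). Nat) (elimNat (\(z : Nat). Nat) (elimNat (\(x : Nat). Nat) (elimNat (\(c : Nat). Nat) (elimNat (\(g : Nat). Nat) (elimNat (\(ε : Nat). Nat) (elimNat (\(m : Nat). Nat) 0 (\(a : Nat). \(r : Nat). succ r) θ) (\(δ : Nat). \(i : Nat). succ i) θ) (\(ξ : Nat). \(j : Nat). succ j) θ) (\(ρ : Nat). \(γ : Nat). succ γ) θ) (\(β : Nat). \(o : Nat). succ o) θ) (\(μ : Nat). \(v : Nat). succ v) θ) (\(ω : Nat). \(σ : Nat). succ σ) θ) (\(b : Nat). \(y : Nat). succ y) θ) (\(t : Nat). \(ψ : Nat). succ ψ) θ
the term's type:
  Nat -> Nat -> Nat


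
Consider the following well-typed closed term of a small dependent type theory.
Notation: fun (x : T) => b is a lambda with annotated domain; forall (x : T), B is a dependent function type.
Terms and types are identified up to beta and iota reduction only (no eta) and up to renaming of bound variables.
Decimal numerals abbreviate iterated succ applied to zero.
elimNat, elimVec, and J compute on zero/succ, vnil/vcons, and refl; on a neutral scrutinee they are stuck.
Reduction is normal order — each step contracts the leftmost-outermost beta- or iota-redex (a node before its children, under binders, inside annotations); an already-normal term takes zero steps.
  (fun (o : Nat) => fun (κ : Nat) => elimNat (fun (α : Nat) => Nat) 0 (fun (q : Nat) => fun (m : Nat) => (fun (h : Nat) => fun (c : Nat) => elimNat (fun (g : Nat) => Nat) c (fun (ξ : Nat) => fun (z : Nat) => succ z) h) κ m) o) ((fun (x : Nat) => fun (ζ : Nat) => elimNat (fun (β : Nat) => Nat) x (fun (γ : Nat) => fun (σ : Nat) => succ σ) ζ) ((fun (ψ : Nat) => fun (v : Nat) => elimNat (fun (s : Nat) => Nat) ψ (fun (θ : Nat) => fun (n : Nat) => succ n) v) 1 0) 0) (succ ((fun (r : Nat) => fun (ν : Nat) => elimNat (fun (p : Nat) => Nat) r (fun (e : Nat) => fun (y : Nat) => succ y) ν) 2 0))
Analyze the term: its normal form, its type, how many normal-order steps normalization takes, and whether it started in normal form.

resulting normal form:
  3
the term's type:
  Nat
reduction steps (normal order): 27
already normal: no
first contracted redex: a beta-redex


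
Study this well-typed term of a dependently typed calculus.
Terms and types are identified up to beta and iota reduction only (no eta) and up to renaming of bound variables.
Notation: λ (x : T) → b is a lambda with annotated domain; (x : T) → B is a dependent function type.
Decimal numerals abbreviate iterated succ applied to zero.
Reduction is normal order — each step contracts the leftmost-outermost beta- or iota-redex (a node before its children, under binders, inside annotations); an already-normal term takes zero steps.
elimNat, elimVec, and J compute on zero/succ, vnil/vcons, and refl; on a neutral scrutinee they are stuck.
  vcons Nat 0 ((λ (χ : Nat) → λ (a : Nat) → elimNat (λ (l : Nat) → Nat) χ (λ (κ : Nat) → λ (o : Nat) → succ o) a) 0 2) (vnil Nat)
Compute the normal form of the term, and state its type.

normal form:
  vcons Nat 0 2 (vnil Nat)
inferred type:
  Vec Nat 1
observation: 9 normal-order steps separate the term from its normal form.


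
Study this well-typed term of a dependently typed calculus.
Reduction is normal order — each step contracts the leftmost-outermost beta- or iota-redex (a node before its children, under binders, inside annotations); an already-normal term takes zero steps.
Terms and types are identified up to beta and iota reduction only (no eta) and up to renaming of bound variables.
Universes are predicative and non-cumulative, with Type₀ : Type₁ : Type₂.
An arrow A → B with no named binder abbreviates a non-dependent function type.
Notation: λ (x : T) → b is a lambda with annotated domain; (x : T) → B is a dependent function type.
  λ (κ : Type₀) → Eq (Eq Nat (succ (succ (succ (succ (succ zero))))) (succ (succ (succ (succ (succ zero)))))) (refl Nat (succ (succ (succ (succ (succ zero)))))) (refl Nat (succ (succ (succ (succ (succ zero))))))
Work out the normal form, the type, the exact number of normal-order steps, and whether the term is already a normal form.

reduced normal form:
  λ (κ : Type₀) → Eq (Eq Nat (succ (succ (succ (succ (succ zero))))) (succ (succ (succ (succ (succ zero)))))) (refl Nat (succ (succ (succ (succ (succ zero)))))) (refl Nat (succ (succ (succ (succ (succ zero))))))
type:
  Type₀ → Type₀
steps to reach normal form (normal order): 0
started in normal form: yes
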